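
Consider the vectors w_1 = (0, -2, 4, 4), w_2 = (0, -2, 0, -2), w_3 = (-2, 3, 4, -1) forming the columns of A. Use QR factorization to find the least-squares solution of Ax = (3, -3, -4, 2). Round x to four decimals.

x = (0.1068, -0.2756, -1.1581)

w_1 = (0, -2, 4, 4); ‖w_1‖ = 6.0000, so q_1 = (0.0000, -0.3333, 0.6667, 0.6667).
q_1·w_2 = 0.0000·0 + (-0.3333)·(-2) + 0.6667·0 + 0.6667·(-2) = -0.6667.
u_2 = w_2 + 0.6667·q_1 = (0.0000, -2.2222, 0.4444, -1.5556).
‖u_2‖ = 2.7487, so q_2 = (0.0000, -0.8085, 0.1617, -0.5659).
q_1·w_3 = 0.0000·(-2) + (-0.3333)·3 + 0.6667·4 + 0.6667·(-1) = 1.0000; q_2·w_3 = 0.0000·(-2) + (-0.8085)·3 + 0.1617·4 + (-0.5659)·(-1) = -1.2127.
u_3 = w_3 − 1.0000·q_1 + 1.2127·q_2 = (-2.0000, 2.3529, 3.5294, -2.3529).
‖u_3‖ = 5.2468, so q_3 = (-0.3812, 0.4484, 0.6727, -0.4484).
Qᵀb = (-0.3333, 0.6468, -6.0765).
Back-substitute: x_3 = -6.0765/5.2468 = -1.1581.
x_2 = (0.6468 + 1.2127·(-1.1581))/2.7487 = -0.2756.
x_1 = (-0.3333 + 0.6667·(-0.2756) − 1.0000·(-1.1581))/6.0000 = 0.1068.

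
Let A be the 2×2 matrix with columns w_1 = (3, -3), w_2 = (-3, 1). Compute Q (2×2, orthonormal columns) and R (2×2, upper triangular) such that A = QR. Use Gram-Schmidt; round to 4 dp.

q_1 = w_1/‖w_1‖ = (3, -3)/4.2426 = (0.7071, -0.7071).
r_{12} = q_1·w_2 = -2.8284.
u_2 = w_2 + 2.8284·q_1 = (-1.0000, -1.0000).
‖u_2‖ = 1.4142, so q_2 = (-0.7071, -0.7071).

Q = [[0.7071, -0.7071], [-0.7071, -0.7071]], R = [[4.2426, -2.8284], [0.0000, 1.4142]]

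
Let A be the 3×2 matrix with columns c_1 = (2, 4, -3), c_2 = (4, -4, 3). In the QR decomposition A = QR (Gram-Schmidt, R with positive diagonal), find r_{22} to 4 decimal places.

r_{22} = 5.5709

e_1 = c_1/‖c_1‖ = (2, 4, -3)/5.3852 = (0.3714, 0.7428, -0.5571).
r_{12} = e_1·c_2 = -3.1568.
u_2 = c_2 + 3.1568·e_1 = (5.1724, -1.6552, 1.2414).
r_{22} = ‖u_2‖ = 5.5709.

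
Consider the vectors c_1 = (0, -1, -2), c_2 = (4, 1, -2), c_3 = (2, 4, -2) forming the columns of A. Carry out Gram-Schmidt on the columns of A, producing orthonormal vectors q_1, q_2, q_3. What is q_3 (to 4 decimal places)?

q_3 = (-0.4082, 0.8165, -0.4082)

c_1 = (0, -1, -2); ‖c_1‖ = 2.2361, so q_1 = (0.0000, -0.4472, -0.8944).
q_1·c_2 = 0.0000·4 + (-0.4472)·1 + (-0.8944)·(-2) = 1.3416.
u_2 = c_2 − 1.3416·q_1 = (4.0000, 1.6000, -0.8000).
‖u_2‖ = 4.3818, so q_2 = (0.9129, 0.3651, -0.1826).
q_1·c_3 = 0.0000·2 + (-0.4472)·4 + (-0.8944)·(-2) = 0.0000; q_2·c_3 = 0.9129·2 + 0.3651·4 + (-0.1826)·(-2) = 3.6515.
u_3 = c_3 + 0.0000·q_1 − 3.6515·q_2 = (-1.3333, 2.6667, -1.3333).
‖u_3‖ = 3.2660, so q_3 = (-0.4082, 0.8165, -0.4082).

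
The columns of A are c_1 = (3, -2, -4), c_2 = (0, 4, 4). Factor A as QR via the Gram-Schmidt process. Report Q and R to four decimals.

Q = [[0.5571, 0.7126], [-0.3714, 0.6730], [-0.7428, 0.1980]], R = [[5.3852, -4.4567], [0.0000, 3.4840]]

c_1 = (3, -2, -4); ‖c_1‖ = 5.3852, so q_1 = (0.5571, -0.3714, -0.7428).
q_1·c_2 = 0.5571·0 + (-0.3714)·4 + (-0.7428)·4 = -4.4567.
u_2 = c_2 + 4.4567·q_1 = (2.4828, 2.3448, 0.6897).
‖u_2‖ = 3.4840, so q_2 = (0.7126, 0.6730, 0.1980).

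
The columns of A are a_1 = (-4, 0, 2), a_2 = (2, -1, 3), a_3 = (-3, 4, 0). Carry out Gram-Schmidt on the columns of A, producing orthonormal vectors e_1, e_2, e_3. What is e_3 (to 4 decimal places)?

e_3 = (0.1204, 0.9631, 0.2408)

e_1 = a_1/‖a_1‖ = (-4, 0, 2)/4.4721 = (-0.8944, 0.0000, 0.4472).
r_{12} = e_1·a_2 = -0.4472.
u_2 = a_2 + 0.4472·e_1 = (1.6000, -1.0000, 3.2000).
‖u_2‖ = 3.7148, so e_2 = (0.4307, -0.2692, 0.8614).
r_{13} = e_1·a_3 = 2.6833; r_{23} = e_2·a_3 = -2.3689.
u_3 = a_3 − 2.6833·e_1 + 2.3689·e_2 = (0.4203, 3.3623, 0.8406).
‖u_3‖ = 3.4912, so e_3 = (0.1204, 0.9631, 0.2408).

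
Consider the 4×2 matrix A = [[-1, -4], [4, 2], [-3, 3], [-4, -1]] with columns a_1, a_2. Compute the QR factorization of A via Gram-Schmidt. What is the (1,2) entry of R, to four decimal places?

r_{12} = 1.0801

a_1 = (-1, 4, -3, -4); ‖a_1‖ = 6.4807, so e_1 = (-0.1543, 0.6172, -0.4629, -0.6172).
r_{12} = e_1·a_2 = 1.0801.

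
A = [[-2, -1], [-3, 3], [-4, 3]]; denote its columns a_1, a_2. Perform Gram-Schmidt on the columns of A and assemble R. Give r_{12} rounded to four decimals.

q_1 = a_1/‖a_1‖ = (-2, -3, -4)/5.3852 = (-0.3714, -0.5571, -0.7428).
r_{12} = q_1·a_2 = -3.5282.

r_{12} = -3.5282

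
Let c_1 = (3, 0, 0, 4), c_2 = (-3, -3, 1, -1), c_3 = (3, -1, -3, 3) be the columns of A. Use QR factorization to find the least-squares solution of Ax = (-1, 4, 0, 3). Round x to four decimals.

x = (0.5506, -0.6018, -0.5994)

q_1 = c_1/‖c_1‖ = (3, 0, 0, 4)/5.0000 = (0.6000, 0.0000, 0.0000, 0.8000).
r_{12} = q_1·c_2 = -2.6000.
u_2 = c_2 + 2.6000·q_1 = (-1.4400, -3.0000, 1.0000, 1.0800).
‖u_2‖ = 3.6387, so q_2 = (-0.3957, -0.8245, 0.2748, 0.2968).
r_{13} = q_1·c_3 = 4.2000; r_{23} = q_2·c_3 = -0.2968.
u_3 = c_3 − 4.2000·q_1 + 0.2968·q_2 = (0.3625, -1.2447, -2.9184, -0.2719).
‖u_3‖ = 3.2050, so q_3 = (0.1131, -0.3884, -0.9106, -0.0848).
Qᵀb = (1.8000, -2.0117, -1.9211).
Back-substitute: x_3 = -1.9211/3.2050 = -0.5994.
x_2 = (-2.0117 + 0.2968·(-0.5994))/3.6387 = -0.6018.
x_1 = (1.8000 + 2.6000·(-0.6018) − 4.2000·(-0.5994))/5.0000 = 0.5506.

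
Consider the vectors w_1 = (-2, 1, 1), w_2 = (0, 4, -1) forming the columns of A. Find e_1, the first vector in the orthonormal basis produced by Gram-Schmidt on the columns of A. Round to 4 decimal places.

e_1 = (-0.8165, 0.4082, 0.4082)

w_1 = (-2, 1, 1); ‖w_1‖ = 2.4495, so e_1 = (-0.8165, 0.4082, 0.4082).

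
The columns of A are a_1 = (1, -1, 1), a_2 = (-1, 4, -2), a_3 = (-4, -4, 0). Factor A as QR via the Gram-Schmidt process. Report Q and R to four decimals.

a_1 = (1, -1, 1); ‖a_1‖ = 1.7321, so e_1 = (0.5774, -0.5774, 0.5774).
e_1·a_2 = 0.5774·(-1) + (-0.5774)·4 + 0.5774·(-2) = -4.0415.
u_2 = a_2 + 4.0415·e_1 = (1.3333, 1.6667, 0.3333).
‖u_2‖ = 2.1602, so e_2 = (0.6172, 0.7715, 0.1543).
e_1·a_3 = 0.5774·(-4) + (-0.5774)·(-4) + 0.5774·0 = 0.0000; e_2·a_3 = 0.6172·(-4) + 0.7715·(-4) + 0.1543·0 = -5.5549.
u_3 = a_3 + 0.0000·e_1 + 5.5549·e_2 = (-0.5714, 0.2857, 0.8571).
‖u_3‖ = 1.0690, so e_3 = (-0.5345, 0.2673, 0.8018).

Q = [[0.5774, 0.6172, -0.5345], [-0.5774, 0.7715, 0.2673], [0.5774, 0.1543, 0.8018]], R = [[1.7321, -4.0415, 0.0000], [0.0000, 2.1602, -5.5549], [0.0000, 0.0000, 1.0690]]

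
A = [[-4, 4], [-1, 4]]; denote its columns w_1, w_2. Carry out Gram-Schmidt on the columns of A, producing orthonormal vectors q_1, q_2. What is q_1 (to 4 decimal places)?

q_1 = (-0.9701, -0.2425)

q_1 = w_1/‖w_1‖ = (-4, -1)/4.1231 = (-0.9701, -0.2425).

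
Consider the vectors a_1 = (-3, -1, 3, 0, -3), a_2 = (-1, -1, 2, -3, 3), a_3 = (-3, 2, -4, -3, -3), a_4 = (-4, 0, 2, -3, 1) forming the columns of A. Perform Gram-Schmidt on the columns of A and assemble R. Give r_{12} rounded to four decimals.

a_1 = (-3, -1, 3, 0, -3); ‖a_1‖ = 5.2915, so e_1 = (-0.5669, -0.1890, 0.5669, 0.0000, -0.5669).
r_{12} = e_1·a_2 = 0.1890.

r_{12} = 0.1890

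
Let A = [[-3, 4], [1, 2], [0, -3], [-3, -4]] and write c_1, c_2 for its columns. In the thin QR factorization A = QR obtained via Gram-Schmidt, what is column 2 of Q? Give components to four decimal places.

c_1 = (-3, 1, 0, -3); ‖c_1‖ = 4.3589, so q_1 = (-0.6882, 0.2294, 0.0000, -0.6882).
q_1·c_2 = (-0.6882)·4 + 0.2294·2 + 0.0000·(-3) + (-0.6882)·(-4) = 0.4588.
u_2 = c_2 − 0.4588·q_1 = (4.3158, 1.8947, -3.0000, -3.6842).
‖u_2‖ = 6.6925, so q_2 = (0.6449, 0.2831, -0.4483, -0.5505).

q_2 = (0.6449, 0.2831, -0.4483, -0.5505)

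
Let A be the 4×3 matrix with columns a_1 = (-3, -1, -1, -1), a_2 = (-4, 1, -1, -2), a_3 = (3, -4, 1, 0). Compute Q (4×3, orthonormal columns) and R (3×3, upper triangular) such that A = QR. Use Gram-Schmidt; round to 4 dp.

Q = [[-0.8660, -0.2100, 0.2670], [-0.2887, 0.9102, -0.2924], [-0.2887, 0.0700, 0.3432], [-0.2887, -0.3501, -0.8517]], R = [[3.4641, 4.0415, -1.7321], [0.0000, 2.3805, -4.2008], [0.0000, 0.0000, 2.3136]]

a_1 = (-3, -1, -1, -1); ‖a_1‖ = 3.4641, so e_1 = (-0.8660, -0.2887, -0.2887, -0.2887).
e_1·a_2 = (-0.8660)·(-4) + (-0.2887)·1 + (-0.2887)·(-1) + (-0.2887)·(-2) = 4.0415.
u_2 = a_2 − 4.0415·e_1 = (-0.5000, 2.1667, 0.1667, -0.8333).
‖u_2‖ = 2.3805, so e_2 = (-0.2100, 0.9102, 0.0700, -0.3501).
e_1·a_3 = (-0.8660)·3 + (-0.2887)·(-4) + (-0.2887)·1 + (-0.2887)·0 = -1.7321; e_2·a_3 = (-0.2100)·3 + 0.9102·(-4) + 0.0700·1 + (-0.3501)·0 = -4.2008.
u_3 = a_3 + 1.7321·e_1 + 4.2008·e_2 = (0.6176, -0.6765, 0.7941, -1.9706).
‖u_3‖ = 2.3136, so e_3 = (0.2670, -0.2924, 0.3432, -0.8517).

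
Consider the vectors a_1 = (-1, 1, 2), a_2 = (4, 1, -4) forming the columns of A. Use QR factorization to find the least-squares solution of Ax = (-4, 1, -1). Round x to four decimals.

x = (-0.2857, -0.4286)

a_1 = (-1, 1, 2); ‖a_1‖ = 2.4495, so e_1 = (-0.4082, 0.4082, 0.8165).
e_1·a_2 = (-0.4082)·4 + 0.4082·1 + 0.8165·(-4) = -4.4907.
u_2 = a_2 + 4.4907·e_1 = (2.1667, 2.8333, -0.3333).
‖u_2‖ = 3.5824, so e_2 = (0.6048, 0.7909, -0.0930).
Qᵀb = (1.2247, -1.5353).
Back-substitute: x_2 = -1.5353/3.5824 = -0.4286.
x_1 = (1.2247 + 4.4907·(-0.4286))/2.4495 = -0.2857.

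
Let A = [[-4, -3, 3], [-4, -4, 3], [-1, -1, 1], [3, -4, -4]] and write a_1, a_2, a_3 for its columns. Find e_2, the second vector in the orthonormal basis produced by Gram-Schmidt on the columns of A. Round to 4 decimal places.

a_1 = (-4, -4, -1, 3); ‖a_1‖ = 6.4807, so e_1 = (-0.6172, -0.6172, -0.1543, 0.4629).
e_1·a_2 = (-0.6172)·(-3) + (-0.6172)·(-4) + (-0.1543)·(-1) + 0.4629·(-4) = 2.6232.
u_2 = a_2 − 2.6232·e_1 = (-1.3810, -2.3810, -0.5952, -5.2143).
‖u_2‖ = 5.9261, so e_2 = (-0.2330, -0.4018, -0.1004, -0.8799).

e_2 = (-0.2330, -0.4018, -0.1004, -0.8799)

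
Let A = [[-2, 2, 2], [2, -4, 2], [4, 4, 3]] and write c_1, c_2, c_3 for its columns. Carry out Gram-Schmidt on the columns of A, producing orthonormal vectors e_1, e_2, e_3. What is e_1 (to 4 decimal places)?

e_1 = (-0.4082, 0.4082, 0.8165)

c_1 = (-2, 2, 4); ‖c_1‖ = 4.8990, so e_1 = (-0.4082, 0.4082, 0.8165).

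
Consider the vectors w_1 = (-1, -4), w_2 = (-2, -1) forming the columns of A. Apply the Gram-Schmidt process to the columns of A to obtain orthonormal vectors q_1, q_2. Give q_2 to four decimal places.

q_2 = (-0.9701, 0.2425)

q_1 = w_1/‖w_1‖ = (-1, -4)/4.1231 = (-0.2425, -0.9701).
r_{12} = q_1·w_2 = 1.4552.
u_2 = w_2 − 1.4552·q_1 = (-1.6471, 0.4118).
‖u_2‖ = 1.6977, so q_2 = (-0.9701, 0.2425).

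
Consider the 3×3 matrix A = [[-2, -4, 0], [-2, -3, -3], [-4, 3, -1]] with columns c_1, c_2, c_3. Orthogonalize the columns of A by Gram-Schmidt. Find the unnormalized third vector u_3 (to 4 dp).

u_3 = (1.4187, -1.7340, 0.1576)

c_1 = (-2, -2, -4); ‖c_1‖ = 4.8990, so q_1 = (-0.4082, -0.4082, -0.8165).
q_1·c_2 = (-0.4082)·(-4) + (-0.4082)·(-3) + (-0.8165)·3 = 0.4082.
u_2 = c_2 − 0.4082·q_1 = (-3.8333, -2.8333, 3.3333).
‖u_2‖ = 5.8166, so q_2 = (-0.6590, -0.4871, 0.5731).
q_1·c_3 = (-0.4082)·0 + (-0.4082)·(-3) + (-0.8165)·(-1) = 2.0412; q_2·c_3 = (-0.6590)·0 + (-0.4871)·(-3) + 0.5731·(-1) = 0.8883.
u_3 = c_3 − 2.0412·q_1 − 0.8883·q_2 = (1.4187, -1.7340, 0.1576).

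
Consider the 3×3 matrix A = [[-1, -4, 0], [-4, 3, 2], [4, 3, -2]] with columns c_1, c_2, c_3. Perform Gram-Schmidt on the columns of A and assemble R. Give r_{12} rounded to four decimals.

c_1 = (-1, -4, 4); ‖c_1‖ = 5.7446, so e_1 = (-0.1741, -0.6963, 0.6963).
r_{12} = e_1·c_2 = 0.6963.

r_{12} = 0.6963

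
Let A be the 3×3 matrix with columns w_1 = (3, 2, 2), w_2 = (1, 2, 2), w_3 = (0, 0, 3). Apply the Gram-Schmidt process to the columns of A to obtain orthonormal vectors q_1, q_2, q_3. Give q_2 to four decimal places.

w_1 = (3, 2, 2); ‖w_1‖ = 4.1231, so q_1 = (0.7276, 0.4851, 0.4851).
q_1·w_2 = 0.7276·1 + 0.4851·2 + 0.4851·2 = 2.6679.
u_2 = w_2 − 2.6679·q_1 = (-0.9412, 0.7059, 0.7059).
‖u_2‖ = 1.3720, so q_2 = (-0.6860, 0.5145, 0.5145).

q_2 = (-0.6860, 0.5145, 0.5145)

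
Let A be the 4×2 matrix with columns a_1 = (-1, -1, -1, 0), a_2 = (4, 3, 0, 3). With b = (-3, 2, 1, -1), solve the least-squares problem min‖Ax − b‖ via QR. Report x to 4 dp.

x = (-1.1887, -0.5094)

a_1 = (-1, -1, -1, 0); ‖a_1‖ = 1.7321, so e_1 = (-0.5774, -0.5774, -0.5774, 0.0000).
e_1·a_2 = (-0.5774)·4 + (-0.5774)·3 + (-0.5774)·0 + 0.0000·3 = -4.0415.
u_2 = a_2 + 4.0415·e_1 = (1.6667, 0.6667, -2.3333, 3.0000).
‖u_2‖ = 4.2032, so e_2 = (0.3965, 0.1586, -0.5551, 0.7137).
Qᵀb = (0.0000, -2.1412).
Back-substitute: x_2 = -2.1412/4.2032 = -0.5094.
x_1 = (0.0000 + 4.0415·(-0.5094))/1.7321 = -1.1887.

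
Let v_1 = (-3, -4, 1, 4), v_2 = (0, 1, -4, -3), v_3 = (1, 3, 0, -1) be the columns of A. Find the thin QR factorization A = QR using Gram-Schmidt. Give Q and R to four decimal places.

v_1 = (-3, -4, 1, 4); ‖v_1‖ = 6.4807, so q_1 = (-0.4629, -0.6172, 0.1543, 0.6172).
q_1·v_2 = (-0.4629)·0 + (-0.6172)·1 + 0.1543·(-4) + 0.6172·(-3) = -3.0861.
u_2 = v_2 + 3.0861·q_1 = (-1.4286, -0.9048, -3.5238, -1.0952).
‖u_2‖ = 4.0591, so q_2 = (-0.3519, -0.2229, -0.8681, -0.2698).
q_1·v_3 = (-0.4629)·1 + (-0.6172)·3 + 0.1543·0 + 0.6172·(-1) = -2.9318; q_2·v_3 = (-0.3519)·1 + (-0.2229)·3 + (-0.8681)·0 + (-0.2698)·(-1) = -0.7508.
u_3 = v_3 + 2.9318·q_1 + 0.7508·q_2 = (-0.6214, 1.0231, -0.1994, 0.6069).
‖u_3‖ = 1.3568, so q_3 = (-0.4580, 0.7540, -0.1470, 0.4473).

Q = [[-0.4629, -0.3519, -0.4580], [-0.6172, -0.2229, 0.7540], [0.1543, -0.8681, -0.1470], [0.6172, -0.2698, 0.4473]], R = [[6.4807, -3.0861, -2.9318], [0.0000, 4.0591, -0.7508], [0.0000, 0.0000, 1.3568]]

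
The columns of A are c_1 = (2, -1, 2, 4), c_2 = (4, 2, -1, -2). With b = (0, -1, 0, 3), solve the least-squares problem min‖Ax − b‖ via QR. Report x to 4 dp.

c_1 = (2, -1, 2, 4); ‖c_1‖ = 5.0000, so e_1 = (0.4000, -0.2000, 0.4000, 0.8000).
e_1·c_2 = 0.4000·4 + (-0.2000)·2 + 0.4000·(-1) + 0.8000·(-2) = -0.8000.
u_2 = c_2 + 0.8000·e_1 = (4.3200, 1.8400, -0.6800, -1.3600).
‖u_2‖ = 4.9356, so e_2 = (0.8753, 0.3728, -0.1378, -0.2755).
Qᵀb = (2.6000, -1.1995).
Back-substitute: x_2 = -1.1995/4.9356 = -0.2430.
x_1 = (2.6000 + 0.8000·(-0.2430))/5.0000 = 0.4811.

x = (0.4811, -0.2430)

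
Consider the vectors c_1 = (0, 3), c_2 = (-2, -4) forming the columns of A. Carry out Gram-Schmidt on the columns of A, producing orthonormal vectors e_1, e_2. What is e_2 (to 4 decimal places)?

e_2 = (-1.0000, 0.0000)

c_1 = (0, 3); ‖c_1‖ = 3.0000, so e_1 = (0.0000, 1.0000).
e_1·c_2 = 0.0000·(-2) + 1.0000·(-4) = -4.0000.
u_2 = c_2 + 4.0000·e_1 = (-2.0000, 0.0000).
‖u_2‖ = 2.0000, so e_2 = (-1.0000, 0.0000).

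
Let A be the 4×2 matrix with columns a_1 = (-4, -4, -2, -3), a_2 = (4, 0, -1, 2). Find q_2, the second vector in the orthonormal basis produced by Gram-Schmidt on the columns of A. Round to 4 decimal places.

q_2 = (0.6386, -0.5108, -0.5428, 0.1916)

q_1 = a_1/‖a_1‖ = (-4, -4, -2, -3)/6.7082 = (-0.5963, -0.5963, -0.2981, -0.4472).
r_{12} = q_1·a_2 = -2.9814.
u_2 = a_2 + 2.9814·q_1 = (2.2222, -1.7778, -1.8889, 0.6667).
‖u_2‖ = 3.4801, so q_2 = (0.6386, -0.5108, -0.5428, 0.1916).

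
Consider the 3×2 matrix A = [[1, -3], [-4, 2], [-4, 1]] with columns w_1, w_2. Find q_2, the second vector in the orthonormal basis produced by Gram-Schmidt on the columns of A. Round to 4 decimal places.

q_2 = (-0.9498, 0.0678, -0.3053)

w_1 = (1, -4, -4); ‖w_1‖ = 5.7446, so q_1 = (0.1741, -0.6963, -0.6963).
q_1·w_2 = 0.1741·(-3) + (-0.6963)·2 + (-0.6963)·1 = -2.6112.
u_2 = w_2 + 2.6112·q_1 = (-2.5455, 0.1818, -0.8182).
‖u_2‖ = 2.6799, so q_2 = (-0.9498, 0.0678, -0.3053).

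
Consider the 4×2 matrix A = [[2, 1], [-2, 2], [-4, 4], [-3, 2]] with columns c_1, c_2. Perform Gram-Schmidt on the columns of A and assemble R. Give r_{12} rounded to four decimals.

r_{12} = -4.1779

c_1 = (2, -2, -4, -3); ‖c_1‖ = 5.7446, so e_1 = (0.3482, -0.3482, -0.6963, -0.5222).
r_{12} = e_1·c_2 = -4.1779.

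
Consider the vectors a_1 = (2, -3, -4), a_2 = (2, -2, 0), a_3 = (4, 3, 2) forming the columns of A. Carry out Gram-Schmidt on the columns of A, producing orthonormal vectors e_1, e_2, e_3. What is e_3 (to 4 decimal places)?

e_3 = (0.6963, 0.6963, -0.1741)

e_1 = a_1/‖a_1‖ = (2, -3, -4)/5.3852 = (0.3714, -0.5571, -0.7428).
r_{12} = e_1·a_2 = 1.8570.
u_2 = a_2 − 1.8570·e_1 = (1.3103, -0.9655, 1.3793).
‖u_2‖ = 2.1335, so e_2 = (0.6142, -0.4526, 0.6465).
r_{13} = e_1·a_3 = -1.6713; r_{23} = e_2·a_3 = 2.3921.
u_3 = a_3 + 1.6713·e_1 − 2.3921·e_2 = (3.1515, 3.1515, -0.7879).
‖u_3‖ = 4.5260, so e_3 = (0.6963, 0.6963, -0.1741).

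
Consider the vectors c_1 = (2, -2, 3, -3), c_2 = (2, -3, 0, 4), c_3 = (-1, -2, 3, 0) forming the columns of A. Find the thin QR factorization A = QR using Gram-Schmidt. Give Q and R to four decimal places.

Q = [[0.3922, 0.4010, -0.7559], [-0.3922, -0.5872, -0.2136], [0.5883, 0.0430, 0.5793], [-0.5883, 0.7018, 0.2177]], R = [[5.0990, -0.3922, 2.1573], [0.0000, 5.3709, 0.9023], [0.0000, 0.0000, 2.9210]]

c_1 = (2, -2, 3, -3); ‖c_1‖ = 5.0990, so e_1 = (0.3922, -0.3922, 0.5883, -0.5883).
e_1·c_2 = 0.3922·2 + (-0.3922)·(-3) + 0.5883·0 + (-0.5883)·4 = -0.3922.
u_2 = c_2 + 0.3922·e_1 = (2.1538, -3.1538, 0.2308, 3.7692).
‖u_2‖ = 5.3709, so e_2 = (0.4010, -0.5872, 0.0430, 0.7018).
e_1·c_3 = 0.3922·(-1) + (-0.3922)·(-2) + 0.5883·3 + (-0.5883)·0 = 2.1573; e_2·c_3 = 0.4010·(-1) + (-0.5872)·(-2) + 0.0430·3 + 0.7018·0 = 0.9023.
u_3 = c_3 − 2.1573·e_1 − 0.9023·e_2 = (-2.2080, -0.6240, 1.6920, 0.6360).
‖u_3‖ = 2.9210, so e_3 = (-0.7559, -0.2136, 0.5793, 0.2177).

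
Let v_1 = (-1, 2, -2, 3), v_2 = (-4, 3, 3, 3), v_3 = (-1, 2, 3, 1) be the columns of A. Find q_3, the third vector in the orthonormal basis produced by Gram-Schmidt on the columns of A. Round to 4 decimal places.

q_3 = (0.7511, 0.5564, 0.3394, 0.1057)

q_1 = v_1/‖v_1‖ = (-1, 2, -2, 3)/4.2426 = (-0.2357, 0.4714, -0.4714, 0.7071).
r_{12} = q_1·v_2 = 3.0641.
u_2 = v_2 − 3.0641·q_1 = (-3.2778, 1.5556, 4.4444, 0.8333).
‖u_2‖ = 5.7975, so q_2 = (-0.5654, 0.2683, 0.7666, 0.1437).
r_{13} = q_1·v_3 = 0.4714; r_{23} = q_2·v_3 = 3.5456.
u_3 = v_3 − 0.4714·q_1 − 3.5456·q_2 = (1.1157, 0.8264, 0.5041, 0.1570).
‖u_3‖ = 1.4855, so q_3 = (0.7511, 0.5564, 0.3394, 0.1057).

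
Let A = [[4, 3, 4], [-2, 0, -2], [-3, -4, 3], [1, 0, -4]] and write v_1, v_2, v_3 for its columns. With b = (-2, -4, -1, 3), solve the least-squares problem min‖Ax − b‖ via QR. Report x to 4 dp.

v_1 = (4, -2, -3, 1); ‖v_1‖ = 5.4772, so e_1 = (0.7303, -0.3651, -0.5477, 0.1826).
e_1·v_2 = 0.7303·3 + (-0.3651)·0 + (-0.5477)·(-4) + 0.1826·0 = 4.3818.
u_2 = v_2 − 4.3818·e_1 = (-0.2000, 1.6000, -1.6000, -0.8000).
‖u_2‖ = 2.4083, so e_2 = (-0.0830, 0.6644, -0.6644, -0.3322).
e_1·v_3 = 0.7303·4 + (-0.3651)·(-2) + (-0.5477)·3 + 0.1826·(-4) = 1.2780; e_2·v_3 = (-0.0830)·4 + 0.6644·(-2) + (-0.6644)·3 + (-0.3322)·(-4) = -2.3253.
u_3 = v_3 − 1.2780·e_1 + 2.3253·e_2 = (2.8736, 0.0115, 2.1552, -5.0057).
‖u_3‖ = 6.1612, so e_3 = (0.4664, 0.0019, 0.3498, -0.8125).
Qᵀb = (1.0954, -2.8235, -3.7275).
Back-substitute: x_3 = -3.7275/6.1612 = -0.6050.
x_2 = (-2.8235 + 2.3253·(-0.6050))/2.4083 = -1.7565.
x_1 = (1.0954 − 4.3818·(-1.7565) − 1.2780·(-0.6050))/5.4772 = 1.7464.

x = (1.7464, -1.7565, -0.6050)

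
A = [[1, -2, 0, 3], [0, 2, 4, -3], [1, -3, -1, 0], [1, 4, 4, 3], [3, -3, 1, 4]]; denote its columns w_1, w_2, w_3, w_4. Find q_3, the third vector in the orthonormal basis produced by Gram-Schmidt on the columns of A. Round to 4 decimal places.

q_3 = (0.2058, 0.9281, 0.1493, -0.2704, -0.0282)

q_1 = w_1/‖w_1‖ = (1, 0, 1, 1, 3)/3.4641 = (0.2887, 0.0000, 0.2887, 0.2887, 0.8660).
r_{12} = q_1·w_2 = -2.8868.
u_2 = w_2 + 2.8868·q_1 = (-1.1667, 2.0000, -2.1667, 4.8333, -0.5000).
‖u_2‖ = 5.8023, so q_2 = (-0.2011, 0.3447, -0.3734, 0.8330, -0.0862).
r_{13} = q_1·w_3 = 1.7321; r_{23} = q_2·w_3 = 4.9980.
u_3 = w_3 − 1.7321·q_1 − 4.9980·q_2 = (0.5050, 2.2772, 0.3663, -0.6634, -0.0693).
‖u_3‖ = 2.4535, so q_3 = (0.2058, 0.9281, 0.1493, -0.2704, -0.0282).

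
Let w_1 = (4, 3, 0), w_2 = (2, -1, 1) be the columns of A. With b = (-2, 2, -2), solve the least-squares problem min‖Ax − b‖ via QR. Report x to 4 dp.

x = (0.2240, -1.5200)

e_1 = w_1/‖w_1‖ = (4, 3, 0)/5.0000 = (0.8000, 0.6000, 0.0000).
r_{12} = e_1·w_2 = 1.0000.
u_2 = w_2 − 1.0000·e_1 = (1.2000, -1.6000, 1.0000).
‖u_2‖ = 2.2361, so e_2 = (0.5367, -0.7155, 0.4472).
Qᵀb = (-0.4000, -3.3988).
Back-substitute: x_2 = -3.3988/2.2361 = -1.5200.
x_1 = (-0.4000 − 1.0000·(-1.5200))/5.0000 = 0.2240.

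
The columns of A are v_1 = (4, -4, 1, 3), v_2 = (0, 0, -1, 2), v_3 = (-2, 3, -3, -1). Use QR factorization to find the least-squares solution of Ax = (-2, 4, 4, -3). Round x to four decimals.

x = (-1.6597, -0.0262, -1.5707)

v_1 = (4, -4, 1, 3); ‖v_1‖ = 6.4807, so e_1 = (0.6172, -0.6172, 0.1543, 0.4629).
e_1·v_2 = 0.6172·0 + (-0.6172)·0 + 0.1543·(-1) + 0.4629·2 = 0.7715.
u_2 = v_2 − 0.7715·e_1 = (-0.4762, 0.4762, -1.1190, 1.6429).
‖u_2‖ = 2.0988, so e_2 = (-0.2269, 0.2269, -0.5332, 0.7828).
e_1·v_3 = 0.6172·(-2) + (-0.6172)·3 + 0.1543·(-3) + 0.4629·(-1) = -4.0119; e_2·v_3 = (-0.2269)·(-2) + 0.2269·3 + (-0.5332)·(-3) + 0.7828·(-1) = 1.9513.
u_3 = v_3 + 4.0119·e_1 − 1.9513·e_2 = (0.9189, 0.0811, -1.3405, -0.6703).
‖u_3‖ = 1.7599, so e_3 = (0.5221, 0.0461, -0.7617, -0.3809).
Qᵀb = (-4.4748, -3.1198, -2.7643).
Back-substitute: x_3 = -2.7643/1.7599 = -1.5707.
x_2 = (-3.1198 − 1.9513·(-1.5707))/2.0988 = -0.0262.
x_1 = (-4.4748 − 0.7715·(-0.0262) + 4.0119·(-1.5707))/6.4807 = -1.6597.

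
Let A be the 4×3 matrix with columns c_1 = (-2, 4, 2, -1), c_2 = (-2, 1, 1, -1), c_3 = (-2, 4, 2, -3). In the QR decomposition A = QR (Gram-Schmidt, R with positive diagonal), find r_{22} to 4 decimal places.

r_{22} = 1.4697

c_1 = (-2, 4, 2, -1); ‖c_1‖ = 5.0000, so e_1 = (-0.4000, 0.8000, 0.4000, -0.2000).
e_1·c_2 = (-0.4000)·(-2) + 0.8000·1 + 0.4000·1 + (-0.2000)·(-1) = 2.2000.
u_2 = c_2 − 2.2000·e_1 = (-1.1200, -0.7600, 0.1200, -0.5600).
r_{22} = ‖u_2‖ = 1.4697.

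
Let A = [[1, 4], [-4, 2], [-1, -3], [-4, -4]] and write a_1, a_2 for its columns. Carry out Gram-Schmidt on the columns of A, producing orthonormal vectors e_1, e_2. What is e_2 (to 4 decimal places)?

e_1 = a_1/‖a_1‖ = (1, -4, -1, -4)/5.8310 = (0.1715, -0.6860, -0.1715, -0.6860).
r_{12} = e_1·a_2 = 2.5725.
u_2 = a_2 − 2.5725·e_1 = (3.5588, 3.7647, -2.5588, -2.2353).
‖u_2‖ = 6.1953, so e_2 = (0.5744, 0.6077, -0.4130, -0.3608).

e_2 = (0.5744, 0.6077, -0.4130, -0.3608)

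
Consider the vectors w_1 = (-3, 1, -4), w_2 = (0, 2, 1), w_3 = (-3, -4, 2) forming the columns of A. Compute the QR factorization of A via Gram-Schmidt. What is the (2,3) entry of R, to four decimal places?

w_1 = (-3, 1, -4); ‖w_1‖ = 5.0990, so q_1 = (-0.5883, 0.1961, -0.7845).
q_1·w_2 = (-0.5883)·0 + 0.1961·2 + (-0.7845)·1 = -0.3922.
u_2 = w_2 + 0.3922·q_1 = (-0.2308, 2.0769, 0.6923).
‖u_2‖ = 2.2014, so q_2 = (-0.1048, 0.9435, 0.3145).
r_{23} = q_2·w_3 = -2.8304.

r_{23} = -2.8304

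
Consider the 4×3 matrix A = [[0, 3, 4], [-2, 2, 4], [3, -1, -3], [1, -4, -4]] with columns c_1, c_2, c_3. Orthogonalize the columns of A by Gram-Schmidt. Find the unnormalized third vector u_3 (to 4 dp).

c_1 = (0, -2, 3, 1); ‖c_1‖ = 3.7417, so q_1 = (0.0000, -0.5345, 0.8018, 0.2673).
q_1·c_2 = 0.0000·3 + (-0.5345)·2 + 0.8018·(-1) + 0.2673·(-4) = -2.9399.
u_2 = c_2 + 2.9399·q_1 = (3.0000, 0.4286, 1.3571, -3.2143).
‖u_2‖ = 4.6214, so q_2 = (0.6492, 0.0927, 0.2937, -0.6955).
q_1·c_3 = 0.0000·4 + (-0.5345)·4 + 0.8018·(-3) + 0.2673·(-4) = -5.6125; q_2·c_3 = 0.6492·4 + 0.0927·4 + 0.2937·(-3) + (-0.6955)·(-4) = 4.8687.
u_3 = c_3 + 5.6125·q_1 − 4.8687·q_2 = (0.8395, 0.5485, 0.0702, 0.8863).

u_3 = (0.8395, 0.5485, 0.0702, 0.8863)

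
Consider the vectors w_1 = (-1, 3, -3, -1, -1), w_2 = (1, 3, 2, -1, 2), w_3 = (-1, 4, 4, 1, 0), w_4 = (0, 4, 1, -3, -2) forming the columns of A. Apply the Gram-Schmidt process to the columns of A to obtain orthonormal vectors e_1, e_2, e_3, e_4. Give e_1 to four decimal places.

w_1 = (-1, 3, -3, -1, -1); ‖w_1‖ = 4.5826, so e_1 = (-0.2182, 0.6547, -0.6547, -0.2182, -0.2182).

e_1 = (-0.2182, 0.6547, -0.6547, -0.2182, -0.2182)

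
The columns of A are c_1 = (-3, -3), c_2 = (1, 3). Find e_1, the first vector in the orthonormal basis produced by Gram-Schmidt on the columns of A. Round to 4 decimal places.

c_1 = (-3, -3); ‖c_1‖ = 4.2426, so e_1 = (-0.7071, -0.7071).

e_1 = (-0.7071, -0.7071)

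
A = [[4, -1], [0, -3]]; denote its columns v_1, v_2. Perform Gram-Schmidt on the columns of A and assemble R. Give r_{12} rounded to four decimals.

v_1 = (4, 0); ‖v_1‖ = 4.0000, so q_1 = (1.0000, 0.0000).
r_{12} = q_1·v_2 = -1.0000.

r_{12} = -1.0000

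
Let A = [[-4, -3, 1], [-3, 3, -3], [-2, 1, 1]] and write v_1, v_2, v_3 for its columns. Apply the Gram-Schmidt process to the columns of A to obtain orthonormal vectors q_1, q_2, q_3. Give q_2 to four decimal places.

v_1 = (-4, -3, -2); ‖v_1‖ = 5.3852, so q_1 = (-0.7428, -0.5571, -0.3714).
q_1·v_2 = (-0.7428)·(-3) + (-0.5571)·3 + (-0.3714)·1 = 0.1857.
u_2 = v_2 − 0.1857·q_1 = (-2.8621, 3.1034, 1.0690).
‖u_2‖ = 4.3549, so q_2 = (-0.6572, 0.7126, 0.2455).

q_2 = (-0.6572, 0.7126, 0.2455)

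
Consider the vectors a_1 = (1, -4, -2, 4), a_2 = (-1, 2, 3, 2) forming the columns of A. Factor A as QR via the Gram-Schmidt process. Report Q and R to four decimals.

a_1 = (1, -4, -2, 4); ‖a_1‖ = 6.0828, so q_1 = (0.1644, -0.6576, -0.3288, 0.6576).
q_1·a_2 = 0.1644·(-1) + (-0.6576)·2 + (-0.3288)·3 + 0.6576·2 = -1.1508.
u_2 = a_2 + 1.1508·q_1 = (-0.8108, 1.2432, 2.6216, 2.7568).
‖u_2‖ = 4.0836, so q_2 = (-0.1986, 0.3044, 0.6420, 0.6751).

Q = [[0.1644, -0.1986], [-0.6576, 0.3044], [-0.3288, 0.6420], [0.6576, 0.6751]], R = [[6.0828, -1.1508], [0.0000, 4.0836]]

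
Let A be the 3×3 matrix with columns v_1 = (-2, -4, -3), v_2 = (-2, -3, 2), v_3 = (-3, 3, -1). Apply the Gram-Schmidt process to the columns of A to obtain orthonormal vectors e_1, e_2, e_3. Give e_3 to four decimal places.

v_1 = (-2, -4, -3); ‖v_1‖ = 5.3852, so e_1 = (-0.3714, -0.7428, -0.5571).
e_1·v_2 = (-0.3714)·(-2) + (-0.7428)·(-3) + (-0.5571)·2 = 1.8570.
u_2 = v_2 − 1.8570·e_1 = (-1.3103, -1.6207, 3.0345).
‖u_2‖ = 3.6813, so e_2 = (-0.3559, -0.4403, 0.8243).
e_1·v_3 = (-0.3714)·(-3) + (-0.7428)·3 + (-0.5571)·(-1) = -0.5571; e_2·v_3 = (-0.3559)·(-3) + (-0.4403)·3 + 0.8243·(-1) = -1.0772.
u_3 = v_3 + 0.5571·e_1 + 1.0772·e_2 = (-3.5903, 2.1120, -0.4224).
‖u_3‖ = 4.1868, so e_3 = (-0.8575, 0.5044, -0.1009).

e_3 = (-0.8575, 0.5044, -0.1009)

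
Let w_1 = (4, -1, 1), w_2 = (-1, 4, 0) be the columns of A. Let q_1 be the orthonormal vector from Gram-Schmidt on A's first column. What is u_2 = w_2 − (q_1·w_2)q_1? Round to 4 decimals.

u_2 = (0.7778, 3.5556, 0.4444)

w_1 = (4, -1, 1); ‖w_1‖ = 4.2426, so q_1 = (0.9428, -0.2357, 0.2357).
q_1·w_2 = 0.9428·(-1) + (-0.2357)·4 + 0.2357·0 = -1.8856.
u_2 = w_2 + 1.8856·q_1 = (0.7778, 3.5556, 0.4444).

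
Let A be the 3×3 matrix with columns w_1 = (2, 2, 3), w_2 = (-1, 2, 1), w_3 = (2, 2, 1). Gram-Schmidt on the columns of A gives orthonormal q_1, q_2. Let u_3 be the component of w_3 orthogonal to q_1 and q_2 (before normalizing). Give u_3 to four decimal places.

u_3 = (0.6234, 0.7792, -0.9351)

w_1 = (2, 2, 3); ‖w_1‖ = 4.1231, so q_1 = (0.4851, 0.4851, 0.7276).
q_1·w_2 = 0.4851·(-1) + 0.4851·2 + 0.7276·1 = 1.2127.
u_2 = w_2 − 1.2127·q_1 = (-1.5882, 1.4118, 0.1176).
‖u_2‖ = 2.1282, so q_2 = (-0.7463, 0.6633, 0.0553).
q_1·w_3 = 0.4851·2 + 0.4851·2 + 0.7276·1 = 2.6679; q_2·w_3 = (-0.7463)·2 + 0.6633·2 + 0.0553·1 = -0.1106.
u_3 = w_3 − 2.6679·q_1 + 0.1106·q_2 = (0.6234, 0.7792, -0.9351).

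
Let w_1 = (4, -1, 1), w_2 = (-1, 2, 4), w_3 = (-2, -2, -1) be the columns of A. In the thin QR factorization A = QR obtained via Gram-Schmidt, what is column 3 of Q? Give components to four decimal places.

q_3 = (-0.3103, -0.8790, 0.3620)

q_1 = w_1/‖w_1‖ = (4, -1, 1)/4.2426 = (0.9428, -0.2357, 0.2357).
r_{12} = q_1·w_2 = -0.4714.
u_2 = w_2 + 0.4714·q_1 = (-0.5556, 1.8889, 4.1111).
‖u_2‖ = 4.5583, so q_2 = (-0.1219, 0.4144, 0.9019).
r_{13} = q_1·w_3 = -1.6499; r_{23} = q_2·w_3 = -1.4869.
u_3 = w_3 + 1.6499·q_1 + 1.4869·q_2 = (-0.6257, -1.7727, 0.7299).
‖u_3‖ = 2.0166, so q_3 = (-0.3103, -0.8790, 0.3620).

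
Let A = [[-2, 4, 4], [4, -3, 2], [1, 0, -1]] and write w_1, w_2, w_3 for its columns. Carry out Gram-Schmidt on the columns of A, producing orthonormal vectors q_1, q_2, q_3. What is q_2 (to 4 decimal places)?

q_2 = (0.8588, 0.3318, 0.3904)

w_1 = (-2, 4, 1); ‖w_1‖ = 4.5826, so q_1 = (-0.4364, 0.8729, 0.2182).
q_1·w_2 = (-0.4364)·4 + 0.8729·(-3) + 0.2182·0 = -4.3644.
u_2 = w_2 + 4.3644·q_1 = (2.0952, 0.8095, 0.9524).
‖u_2‖ = 2.4398, so q_2 = (0.8588, 0.3318, 0.3904).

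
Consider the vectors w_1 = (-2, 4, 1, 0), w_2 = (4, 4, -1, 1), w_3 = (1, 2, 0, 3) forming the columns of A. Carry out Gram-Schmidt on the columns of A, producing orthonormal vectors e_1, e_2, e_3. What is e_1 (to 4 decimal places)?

e_1 = (-0.4364, 0.8729, 0.2182, 0.0000)

w_1 = (-2, 4, 1, 0); ‖w_1‖ = 4.5826, so e_1 = (-0.4364, 0.8729, 0.2182, 0.0000).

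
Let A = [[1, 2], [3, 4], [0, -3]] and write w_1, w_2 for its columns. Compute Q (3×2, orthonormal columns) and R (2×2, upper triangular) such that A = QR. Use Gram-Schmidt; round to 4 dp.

Q = [[0.3162, 0.1957], [0.9487, -0.0652], [0.0000, -0.9785]], R = [[3.1623, 4.4272], [0.0000, 3.0659]]

e_1 = w_1/‖w_1‖ = (1, 3, 0)/3.1623 = (0.3162, 0.9487, 0.0000).
r_{12} = e_1·w_2 = 4.4272.
u_2 = w_2 − 4.4272·e_1 = (0.6000, -0.2000, -3.0000).
‖u_2‖ = 3.0659, so e_2 = (0.1957, -0.0652, -0.9785).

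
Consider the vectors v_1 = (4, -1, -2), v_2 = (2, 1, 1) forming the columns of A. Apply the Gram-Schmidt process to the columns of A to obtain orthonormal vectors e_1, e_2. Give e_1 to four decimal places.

e_1 = (0.8729, -0.2182, -0.4364)

v_1 = (4, -1, -2); ‖v_1‖ = 4.5826, so e_1 = (0.8729, -0.2182, -0.4364).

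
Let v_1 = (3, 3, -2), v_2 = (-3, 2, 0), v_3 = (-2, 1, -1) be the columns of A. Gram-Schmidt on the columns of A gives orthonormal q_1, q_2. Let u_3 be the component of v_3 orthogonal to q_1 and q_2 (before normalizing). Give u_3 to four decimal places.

u_3 = (-0.2455, -0.3682, -0.9206)

q_1 = v_1/‖v_1‖ = (3, 3, -2)/4.6904 = (0.6396, 0.6396, -0.4264).
r_{12} = q_1·v_2 = -0.6396.
u_2 = v_2 + 0.6396·q_1 = (-2.5909, 2.4091, -0.2727).
‖u_2‖ = 3.5484, so q_2 = (-0.7302, 0.6789, -0.0769).
r_{13} = q_1·v_3 = -0.2132; r_{23} = q_2·v_3 = 2.2161.
u_3 = v_3 + 0.2132·q_1 − 2.2161·q_2 = (-0.2455, -0.3682, -0.9206).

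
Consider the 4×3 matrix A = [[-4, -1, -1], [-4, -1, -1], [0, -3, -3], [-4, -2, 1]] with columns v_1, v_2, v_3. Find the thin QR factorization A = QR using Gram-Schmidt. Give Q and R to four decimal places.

Q = [[-0.5774, 0.1072, -0.3939], [-0.5774, 0.1072, -0.3939], [0.0000, -0.9649, -0.2626], [-0.5774, -0.2144, 0.7878]], R = [[6.9282, 2.3094, 0.5774], [0.0000, 3.1091, 2.4659], [0.0000, 0.0000, 2.3635]]

q_1 = v_1/‖v_1‖ = (-4, -4, 0, -4)/6.9282 = (-0.5774, -0.5774, 0.0000, -0.5774).
r_{12} = q_1·v_2 = 2.3094.
u_2 = v_2 − 2.3094·q_1 = (0.3333, 0.3333, -3.0000, -0.6667).
‖u_2‖ = 3.1091, so q_2 = (0.1072, 0.1072, -0.9649, -0.2144).
r_{13} = q_1·v_3 = 0.5774; r_{23} = q_2·v_3 = 2.4659.
u_3 = v_3 − 0.5774·q_1 − 2.4659·q_2 = (-0.9310, -0.9310, -0.6207, 1.8621).
‖u_3‖ = 2.3635, so q_3 = (-0.3939, -0.3939, -0.2626, 0.7878).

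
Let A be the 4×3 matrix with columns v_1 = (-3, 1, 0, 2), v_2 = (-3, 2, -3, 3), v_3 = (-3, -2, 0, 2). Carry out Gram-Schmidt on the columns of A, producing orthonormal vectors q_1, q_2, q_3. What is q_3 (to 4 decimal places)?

q_3 = (-0.1776, -0.9322, -0.2441, 0.1998)

v_1 = (-3, 1, 0, 2); ‖v_1‖ = 3.7417, so q_1 = (-0.8018, 0.2673, 0.0000, 0.5345).
q_1·v_2 = (-0.8018)·(-3) + 0.2673·2 + 0.0000·(-3) + 0.5345·3 = 4.5434.
u_2 = v_2 − 4.5434·q_1 = (0.6429, 0.7857, -3.0000, 0.5714).
‖u_2‖ = 3.2183, so q_2 = (0.1998, 0.2441, -0.9322, 0.1776).
q_1·v_3 = (-0.8018)·(-3) + 0.2673·(-2) + 0.0000·0 + 0.5345·2 = 2.9399; q_2·v_3 = 0.1998·(-3) + 0.2441·(-2) + (-0.9322)·0 + 0.1776·2 = -0.7324.
u_3 = v_3 − 2.9399·q_1 + 0.7324·q_2 = (-0.4966, -2.6069, -0.6828, 0.5586).
‖u_3‖ = 2.7965, so q_3 = (-0.1776, -0.9322, -0.2441, 0.1998).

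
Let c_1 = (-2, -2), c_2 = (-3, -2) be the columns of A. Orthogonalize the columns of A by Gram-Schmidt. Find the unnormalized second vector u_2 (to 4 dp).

u_2 = (-0.5000, 0.5000)

c_1 = (-2, -2); ‖c_1‖ = 2.8284, so q_1 = (-0.7071, -0.7071).
q_1·c_2 = (-0.7071)·(-3) + (-0.7071)·(-2) = 3.5355.
u_2 = c_2 − 3.5355·q_1 = (-0.5000, 0.5000).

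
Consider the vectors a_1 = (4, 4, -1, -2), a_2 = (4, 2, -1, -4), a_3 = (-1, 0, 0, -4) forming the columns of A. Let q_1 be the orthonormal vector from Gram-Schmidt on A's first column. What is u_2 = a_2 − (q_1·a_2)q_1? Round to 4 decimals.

u_2 = (0.4324, -1.5676, -0.1081, -2.2162)

q_1 = a_1/‖a_1‖ = (4, 4, -1, -2)/6.0828 = (0.6576, 0.6576, -0.1644, -0.3288).
r_{12} = q_1·a_2 = 5.4252.
u_2 = a_2 − 5.4252·q_1 = (0.4324, -1.5676, -0.1081, -2.2162).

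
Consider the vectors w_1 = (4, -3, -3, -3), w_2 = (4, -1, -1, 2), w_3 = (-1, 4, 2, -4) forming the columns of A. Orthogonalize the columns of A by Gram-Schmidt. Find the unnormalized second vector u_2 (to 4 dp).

u_2 = (2.5116, 0.1163, 0.1163, 3.1163)

w_1 = (4, -3, -3, -3); ‖w_1‖ = 6.5574, so e_1 = (0.6100, -0.4575, -0.4575, -0.4575).
e_1·w_2 = 0.6100·4 + (-0.4575)·(-1) + (-0.4575)·(-1) + (-0.4575)·2 = 2.4400.
u_2 = w_2 − 2.4400·e_1 = (2.5116, 0.1163, 0.1163, 3.1163).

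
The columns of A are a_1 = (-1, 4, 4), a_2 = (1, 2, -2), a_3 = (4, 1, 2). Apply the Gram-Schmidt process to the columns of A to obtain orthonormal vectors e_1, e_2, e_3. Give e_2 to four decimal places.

a_1 = (-1, 4, 4); ‖a_1‖ = 5.7446, so e_1 = (-0.1741, 0.6963, 0.6963).
e_1·a_2 = (-0.1741)·1 + 0.6963·2 + 0.6963·(-2) = -0.1741.
u_2 = a_2 + 0.1741·e_1 = (0.9697, 2.1212, -1.8788).
‖u_2‖ = 2.9949, so e_2 = (0.3238, 0.7083, -0.6273).

e_2 = (0.3238, 0.7083, -0.6273)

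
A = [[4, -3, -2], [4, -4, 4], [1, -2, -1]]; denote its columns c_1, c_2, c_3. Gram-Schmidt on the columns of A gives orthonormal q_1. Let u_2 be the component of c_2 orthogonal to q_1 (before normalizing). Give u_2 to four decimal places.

u_2 = (0.6364, -0.3636, -1.0909)

c_1 = (4, 4, 1); ‖c_1‖ = 5.7446, so q_1 = (0.6963, 0.6963, 0.1741).
q_1·c_2 = 0.6963·(-3) + 0.6963·(-4) + 0.1741·(-2) = -5.2223.
u_2 = c_2 + 5.2223·q_1 = (0.6364, -0.3636, -1.0909).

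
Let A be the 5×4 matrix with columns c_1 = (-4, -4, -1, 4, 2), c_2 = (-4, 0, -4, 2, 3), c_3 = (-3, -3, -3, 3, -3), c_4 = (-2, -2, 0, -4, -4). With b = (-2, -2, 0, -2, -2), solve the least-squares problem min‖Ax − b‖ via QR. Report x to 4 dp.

x = (0.2222, 0.0000, -0.0741, 0.6667)

e_1 = c_1/‖c_1‖ = (-4, -4, -1, 4, 2)/7.2801 = (-0.5494, -0.5494, -0.1374, 0.5494, 0.2747).
r_{12} = e_1·c_2 = 4.6703.
u_2 = c_2 − 4.6703·e_1 = (-1.4340, 2.5660, -3.3585, -0.5660, 1.7170).
‖u_2‖ = 4.8155, so e_2 = (-0.2978, 0.5329, -0.6974, -0.1175, 0.3566).
r_{13} = e_1·c_3 = 4.5329; r_{23} = e_2·c_3 = -0.0353.
u_3 = c_3 − 4.5329·e_1 + 0.0353·e_2 = (-0.5199, -0.4906, -2.4020, 0.5053, -4.2327).
‖u_3‖ = 4.9449, so e_3 = (-0.1051, -0.0992, -0.4857, 0.1022, -0.8560).
r_{14} = e_1·c_4 = -1.0989; r_{24} = e_2·c_4 = -1.4262; r_{34} = e_3·c_4 = 3.4239.
u_4 = c_4 + 1.0989·e_1 + 1.4262·e_2 − 3.4239·e_3 = (-2.6685, -1.5040, 0.5175, -3.9137, -0.2588).
‖u_4‖ = 5.0035, so e_4 = (-0.5333, -0.3006, 0.1034, -0.7822, -0.0517).
Qᵀb = (0.5494, -0.9482, 1.9163, 3.3357).
Back-substitute: x_4 = 3.3357/5.0035 = 0.6667.
x_3 = (1.9163 − 3.4239·0.6667)/4.9449 = -0.0741.
x_2 = (-0.9482 + 0.0353·(-0.0741) + 1.4262·0.6667)/4.8155 = 0.0000.
x_1 = (0.5494 − 4.6703·0.0000 − 4.5329·(-0.0741) + 1.0989·0.6667)/7.2801 = 0.2222.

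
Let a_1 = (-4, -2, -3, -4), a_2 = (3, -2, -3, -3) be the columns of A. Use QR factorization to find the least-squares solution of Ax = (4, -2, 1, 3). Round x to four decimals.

x = (-0.7251, 0.4331)

q_1 = a_1/‖a_1‖ = (-4, -2, -3, -4)/6.7082 = (-0.5963, -0.2981, -0.4472, -0.5963).
r_{12} = q_1·a_2 = 1.9379.
u_2 = a_2 − 1.9379·q_1 = (4.1556, -1.4222, -2.1333, -1.8444).
‖u_2‖ = 5.2196, so q_2 = (0.7961, -0.2725, -0.4087, -0.3534).
Qᵀb = (-4.0249, 2.2607).
Back-substitute: x_2 = 2.2607/5.2196 = 0.4331.
x_1 = (-4.0249 − 1.9379·0.4331)/6.7082 = -0.7251.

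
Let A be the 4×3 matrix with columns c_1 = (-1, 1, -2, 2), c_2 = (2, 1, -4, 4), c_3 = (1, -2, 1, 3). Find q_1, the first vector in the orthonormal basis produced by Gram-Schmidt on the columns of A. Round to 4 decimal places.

q_1 = c_1/‖c_1‖ = (-1, 1, -2, 2)/3.1623 = (-0.3162, 0.3162, -0.6325, 0.6325).

q_1 = (-0.3162, 0.3162, -0.6325, 0.6325)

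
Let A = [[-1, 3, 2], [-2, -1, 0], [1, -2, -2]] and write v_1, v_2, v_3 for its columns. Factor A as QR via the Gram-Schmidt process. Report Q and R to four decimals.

v_1 = (-1, -2, 1); ‖v_1‖ = 2.4495, so q_1 = (-0.4082, -0.8165, 0.4082).
q_1·v_2 = (-0.4082)·3 + (-0.8165)·(-1) + 0.4082·(-2) = -1.2247.
u_2 = v_2 + 1.2247·q_1 = (2.5000, -2.0000, -1.5000).
‖u_2‖ = 3.5355, so q_2 = (0.7071, -0.5657, -0.4243).
q_1·v_3 = (-0.4082)·2 + (-0.8165)·0 + 0.4082·(-2) = -1.6330; q_2·v_3 = 0.7071·2 + (-0.5657)·0 + (-0.4243)·(-2) = 2.2627.
u_3 = v_3 + 1.6330·q_1 − 2.2627·q_2 = (-0.2667, -0.0533, -0.3733).
‖u_3‖ = 0.4619, so q_3 = (-0.5774, -0.1155, -0.8083).

Q = [[-0.4082, 0.7071, -0.5774], [-0.8165, -0.5657, -0.1155], [0.4082, -0.4243, -0.8083]], R = [[2.4495, -1.2247, -1.6330], [0.0000, 3.5355, 2.2627], [0.0000, 0.0000, 0.4619]]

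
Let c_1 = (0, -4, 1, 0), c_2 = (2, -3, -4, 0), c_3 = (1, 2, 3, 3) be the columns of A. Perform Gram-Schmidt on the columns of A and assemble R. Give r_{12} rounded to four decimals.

r_{12} = 1.9403

e_1 = c_1/‖c_1‖ = (0, -4, 1, 0)/4.1231 = (0.0000, -0.9701, 0.2425, 0.0000).
r_{12} = e_1·c_2 = 1.9403.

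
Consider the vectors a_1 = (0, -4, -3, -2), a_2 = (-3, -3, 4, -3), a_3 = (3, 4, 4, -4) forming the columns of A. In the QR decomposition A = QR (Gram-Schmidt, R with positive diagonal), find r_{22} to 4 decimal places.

q_1 = a_1/‖a_1‖ = (0, -4, -3, -2)/5.3852 = (0.0000, -0.7428, -0.5571, -0.3714).
r_{12} = q_1·a_2 = 1.1142.
u_2 = a_2 − 1.1142·q_1 = (-3.0000, -2.1724, 4.6207, -2.5862).
r_{22} = ‖u_2‖ = 6.4621.

r_{22} = 6.4621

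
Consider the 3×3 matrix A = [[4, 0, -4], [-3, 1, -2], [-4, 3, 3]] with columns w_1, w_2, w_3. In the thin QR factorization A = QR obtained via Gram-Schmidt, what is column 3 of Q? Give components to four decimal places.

e_3 = (-0.3676, -0.8823, 0.2941)

e_1 = w_1/‖w_1‖ = (4, -3, -4)/6.4031 = (0.6247, -0.4685, -0.6247).
r_{12} = e_1·w_2 = -2.3426.
u_2 = w_2 + 2.3426·e_1 = (1.4634, -0.0976, 1.5366).
‖u_2‖ = 2.1242, so e_2 = (0.6889, -0.0459, 0.7234).
r_{13} = e_1·w_3 = -3.4358; r_{23} = e_2·w_3 = -0.4937.
u_3 = w_3 + 3.4358·e_1 + 0.4937·e_2 = (-1.5135, -3.6324, 1.2108).
‖u_3‖ = 4.1172, so e_3 = (-0.3676, -0.8823, 0.2941).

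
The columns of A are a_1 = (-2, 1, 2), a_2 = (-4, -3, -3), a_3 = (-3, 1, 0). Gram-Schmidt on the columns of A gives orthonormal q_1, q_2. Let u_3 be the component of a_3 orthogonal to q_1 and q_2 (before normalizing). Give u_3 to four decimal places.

u_3 = (-0.2262, 1.0557, -0.7541)

a_1 = (-2, 1, 2); ‖a_1‖ = 3.0000, so q_1 = (-0.6667, 0.3333, 0.6667).
q_1·a_2 = (-0.6667)·(-4) + 0.3333·(-3) + 0.6667·(-3) = -0.3333.
u_2 = a_2 + 0.3333·q_1 = (-4.2222, -2.8889, -2.7778).
‖u_2‖ = 5.8214, so q_2 = (-0.7253, -0.4963, -0.4772).
q_1·a_3 = (-0.6667)·(-3) + 0.3333·1 + 0.6667·0 = 2.3333; q_2·a_3 = (-0.7253)·(-3) + (-0.4963)·1 + (-0.4772)·0 = 1.6796.
u_3 = a_3 − 2.3333·q_1 − 1.6796·q_2 = (-0.2262, 1.0557, -0.7541).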